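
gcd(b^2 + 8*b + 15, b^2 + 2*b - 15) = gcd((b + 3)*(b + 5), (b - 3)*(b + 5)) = b + 5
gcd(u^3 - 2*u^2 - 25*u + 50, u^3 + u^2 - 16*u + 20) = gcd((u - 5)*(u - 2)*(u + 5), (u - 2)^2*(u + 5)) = u^2 + 3*u - 10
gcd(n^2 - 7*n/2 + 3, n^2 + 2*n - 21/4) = n - 3/2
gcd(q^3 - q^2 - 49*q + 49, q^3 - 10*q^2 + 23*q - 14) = q^2 - 8*q + 7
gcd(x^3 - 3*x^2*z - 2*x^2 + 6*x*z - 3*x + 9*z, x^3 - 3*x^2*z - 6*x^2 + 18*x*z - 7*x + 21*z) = x^2 - 3*x*z + x - 3*z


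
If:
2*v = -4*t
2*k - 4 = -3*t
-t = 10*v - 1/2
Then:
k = 155/76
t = -1/38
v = 1/19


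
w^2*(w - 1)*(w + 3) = w^4 + 2*w^3 - 3*w^2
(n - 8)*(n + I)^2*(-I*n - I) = -I*n^4 + 2*n^3 + 7*I*n^3 - 14*n^2 + 9*I*n^2 - 16*n - 7*I*n - 8*I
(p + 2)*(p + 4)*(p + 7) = p^3 + 13*p^2 + 50*p + 56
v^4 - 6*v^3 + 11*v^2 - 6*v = v*(v - 3)*(v - 2)*(v - 1)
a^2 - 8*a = a*(a - 8)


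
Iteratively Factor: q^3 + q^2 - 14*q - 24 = (q + 2)*(q^2 - q - 12) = (q - 4)*(q + 2)*(q + 3)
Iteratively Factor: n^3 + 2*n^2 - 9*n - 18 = (n - 3)*(n^2 + 5*n + 6) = (n - 3)*(n + 3)*(n + 2)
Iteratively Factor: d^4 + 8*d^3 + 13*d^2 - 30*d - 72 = (d - 2)*(d^3 + 10*d^2 + 33*d + 36) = (d - 2)*(d + 3)*(d^2 + 7*d + 12) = (d - 2)*(d + 3)^2*(d + 4)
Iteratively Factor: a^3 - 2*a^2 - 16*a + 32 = (a + 4)*(a^2 - 6*a + 8) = (a - 2)*(a + 4)*(a - 4)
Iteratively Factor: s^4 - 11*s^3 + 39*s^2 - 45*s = (s - 3)*(s^3 - 8*s^2 + 15*s) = (s - 3)^2*(s^2 - 5*s) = (s - 5)*(s - 3)^2*(s)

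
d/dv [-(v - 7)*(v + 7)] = -2*v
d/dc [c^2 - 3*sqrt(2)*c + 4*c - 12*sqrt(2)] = 2*c - 3*sqrt(2) + 4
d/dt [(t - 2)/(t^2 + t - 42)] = (t^2 + t - (t - 2)*(2*t + 1) - 42)/(t^2 + t - 42)^2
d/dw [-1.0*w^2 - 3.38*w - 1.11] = -2.0*w - 3.38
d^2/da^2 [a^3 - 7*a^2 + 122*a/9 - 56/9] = 6*a - 14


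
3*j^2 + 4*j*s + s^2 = (j + s)*(3*j + s)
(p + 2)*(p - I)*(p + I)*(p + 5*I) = p^4 + 2*p^3 + 5*I*p^3 + p^2 + 10*I*p^2 + 2*p + 5*I*p + 10*I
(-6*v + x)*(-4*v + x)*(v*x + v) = 24*v^3*x + 24*v^3 - 10*v^2*x^2 - 10*v^2*x + v*x^3 + v*x^2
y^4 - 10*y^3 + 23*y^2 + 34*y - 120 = (y - 5)*(y - 4)*(y - 3)*(y + 2)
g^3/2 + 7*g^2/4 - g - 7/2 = (g/2 + sqrt(2)/2)*(g + 7/2)*(g - sqrt(2))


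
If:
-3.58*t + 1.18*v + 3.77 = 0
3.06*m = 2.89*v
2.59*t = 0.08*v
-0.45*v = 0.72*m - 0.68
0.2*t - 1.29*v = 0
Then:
No Solution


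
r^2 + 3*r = r*(r + 3)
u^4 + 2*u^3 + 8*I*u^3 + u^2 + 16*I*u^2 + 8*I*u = u*(u + 8*I)*(-I*u - I)*(I*u + I)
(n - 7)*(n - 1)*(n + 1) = n^3 - 7*n^2 - n + 7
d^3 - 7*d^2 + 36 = (d - 6)*(d - 3)*(d + 2)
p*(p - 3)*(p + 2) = p^3 - p^2 - 6*p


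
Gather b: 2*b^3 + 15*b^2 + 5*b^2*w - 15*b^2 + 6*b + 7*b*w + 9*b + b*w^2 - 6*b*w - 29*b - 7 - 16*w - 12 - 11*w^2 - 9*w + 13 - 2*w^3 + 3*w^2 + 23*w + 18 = 2*b^3 + 5*b^2*w + b*(w^2 + w - 14) - 2*w^3 - 8*w^2 - 2*w + 12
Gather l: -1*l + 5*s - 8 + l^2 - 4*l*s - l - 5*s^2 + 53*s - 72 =l^2 + l*(-4*s - 2) - 5*s^2 + 58*s - 80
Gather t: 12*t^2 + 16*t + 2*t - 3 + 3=12*t^2 + 18*t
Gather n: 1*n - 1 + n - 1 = 2*n - 2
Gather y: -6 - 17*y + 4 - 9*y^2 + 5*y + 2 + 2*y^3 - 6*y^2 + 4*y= 2*y^3 - 15*y^2 - 8*y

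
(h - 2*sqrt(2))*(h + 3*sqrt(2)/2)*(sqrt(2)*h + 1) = sqrt(2)*h^3 - 13*sqrt(2)*h/2 - 6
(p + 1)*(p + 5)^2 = p^3 + 11*p^2 + 35*p + 25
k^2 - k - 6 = (k - 3)*(k + 2)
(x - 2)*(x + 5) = x^2 + 3*x - 10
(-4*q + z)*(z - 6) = -4*q*z + 24*q + z^2 - 6*z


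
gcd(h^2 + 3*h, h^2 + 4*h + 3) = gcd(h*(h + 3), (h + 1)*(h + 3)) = h + 3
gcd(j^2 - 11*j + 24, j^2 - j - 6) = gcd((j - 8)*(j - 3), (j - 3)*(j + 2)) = j - 3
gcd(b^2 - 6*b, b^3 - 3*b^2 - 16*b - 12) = b - 6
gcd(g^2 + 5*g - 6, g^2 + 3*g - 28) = 1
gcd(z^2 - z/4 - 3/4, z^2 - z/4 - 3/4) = z^2 - z/4 - 3/4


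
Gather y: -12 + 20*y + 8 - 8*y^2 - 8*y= -8*y^2 + 12*y - 4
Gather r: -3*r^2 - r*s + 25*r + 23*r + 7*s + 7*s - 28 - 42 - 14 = -3*r^2 + r*(48 - s) + 14*s - 84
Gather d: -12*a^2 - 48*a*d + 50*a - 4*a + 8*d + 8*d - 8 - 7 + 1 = -12*a^2 + 46*a + d*(16 - 48*a) - 14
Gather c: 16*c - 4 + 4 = 16*c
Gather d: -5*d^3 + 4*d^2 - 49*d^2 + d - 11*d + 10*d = -5*d^3 - 45*d^2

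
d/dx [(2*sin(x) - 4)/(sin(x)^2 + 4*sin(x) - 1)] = 2*(4*sin(x) + cos(x)^2 + 6)*cos(x)/(4*sin(x) - cos(x)^2)^2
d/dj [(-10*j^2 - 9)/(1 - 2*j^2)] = -56*j/(2*j^2 - 1)^2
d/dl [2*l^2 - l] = 4*l - 1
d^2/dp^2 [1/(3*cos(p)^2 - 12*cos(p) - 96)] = (4*sin(p)^4 - 146*sin(p)^2 - 113*cos(p) - 3*cos(3*p) + 46)/(3*(sin(p)^2 + 4*cos(p) + 31)^3)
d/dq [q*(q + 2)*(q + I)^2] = (q + I)*(2*q*(q + 2) + q*(q + I) + (q + 2)*(q + I))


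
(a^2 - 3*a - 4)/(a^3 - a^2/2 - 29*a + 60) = 2*(a + 1)/(2*a^2 + 7*a - 30)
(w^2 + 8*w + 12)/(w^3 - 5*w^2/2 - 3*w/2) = 2*(w^2 + 8*w + 12)/(w*(2*w^2 - 5*w - 3))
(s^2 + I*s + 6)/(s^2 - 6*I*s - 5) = (s^2 + I*s + 6)/(s^2 - 6*I*s - 5)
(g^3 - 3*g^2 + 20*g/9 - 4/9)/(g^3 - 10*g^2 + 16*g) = (g^2 - g + 2/9)/(g*(g - 8))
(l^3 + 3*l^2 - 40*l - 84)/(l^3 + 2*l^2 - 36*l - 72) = (l + 7)/(l + 6)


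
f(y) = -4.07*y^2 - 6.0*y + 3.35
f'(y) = -8.14*y - 6.0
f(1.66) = -17.83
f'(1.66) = -19.51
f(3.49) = -67.16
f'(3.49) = -34.41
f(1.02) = -7.00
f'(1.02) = -14.30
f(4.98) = -127.47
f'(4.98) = -46.54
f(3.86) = -80.45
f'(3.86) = -37.42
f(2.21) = -29.79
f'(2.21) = -23.99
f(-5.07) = -70.85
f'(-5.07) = 35.27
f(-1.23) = 4.57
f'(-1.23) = 4.01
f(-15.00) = -822.40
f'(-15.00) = 116.10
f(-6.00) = -107.17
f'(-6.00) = 42.84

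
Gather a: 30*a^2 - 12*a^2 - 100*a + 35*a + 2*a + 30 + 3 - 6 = 18*a^2 - 63*a + 27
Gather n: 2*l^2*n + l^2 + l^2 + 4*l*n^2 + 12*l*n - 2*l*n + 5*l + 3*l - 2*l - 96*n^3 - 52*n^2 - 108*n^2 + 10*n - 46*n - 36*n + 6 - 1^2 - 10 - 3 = 2*l^2 + 6*l - 96*n^3 + n^2*(4*l - 160) + n*(2*l^2 + 10*l - 72) - 8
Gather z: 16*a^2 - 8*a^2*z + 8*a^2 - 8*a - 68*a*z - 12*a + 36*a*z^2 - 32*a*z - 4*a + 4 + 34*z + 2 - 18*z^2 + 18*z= 24*a^2 - 24*a + z^2*(36*a - 18) + z*(-8*a^2 - 100*a + 52) + 6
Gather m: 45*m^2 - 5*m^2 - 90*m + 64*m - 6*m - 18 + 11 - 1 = 40*m^2 - 32*m - 8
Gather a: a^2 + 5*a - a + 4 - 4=a^2 + 4*a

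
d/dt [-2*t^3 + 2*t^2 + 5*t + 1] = -6*t^2 + 4*t + 5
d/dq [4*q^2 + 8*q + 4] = 8*q + 8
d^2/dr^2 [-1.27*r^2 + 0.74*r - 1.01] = -2.54000000000000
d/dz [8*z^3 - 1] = 24*z^2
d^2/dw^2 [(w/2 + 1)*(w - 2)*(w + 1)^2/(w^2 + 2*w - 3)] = (w^6 + 6*w^5 + 3*w^4 - 36*w^3 - 21*w^2 - 42*w - 103)/(w^6 + 6*w^5 + 3*w^4 - 28*w^3 - 9*w^2 + 54*w - 27)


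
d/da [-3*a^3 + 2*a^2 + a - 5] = -9*a^2 + 4*a + 1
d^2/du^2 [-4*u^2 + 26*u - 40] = -8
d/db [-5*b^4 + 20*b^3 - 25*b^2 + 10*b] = -20*b^3 + 60*b^2 - 50*b + 10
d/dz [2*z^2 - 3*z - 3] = 4*z - 3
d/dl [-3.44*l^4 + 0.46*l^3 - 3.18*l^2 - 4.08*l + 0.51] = -13.76*l^3 + 1.38*l^2 - 6.36*l - 4.08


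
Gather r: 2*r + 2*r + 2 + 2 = 4*r + 4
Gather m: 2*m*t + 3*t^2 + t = 2*m*t + 3*t^2 + t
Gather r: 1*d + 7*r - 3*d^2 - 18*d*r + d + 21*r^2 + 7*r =-3*d^2 + 2*d + 21*r^2 + r*(14 - 18*d)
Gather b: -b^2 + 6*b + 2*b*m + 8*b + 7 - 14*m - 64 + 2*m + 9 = -b^2 + b*(2*m + 14) - 12*m - 48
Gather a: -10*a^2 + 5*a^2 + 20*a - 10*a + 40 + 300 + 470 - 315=-5*a^2 + 10*a + 495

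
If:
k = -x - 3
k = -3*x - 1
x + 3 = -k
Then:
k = -4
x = 1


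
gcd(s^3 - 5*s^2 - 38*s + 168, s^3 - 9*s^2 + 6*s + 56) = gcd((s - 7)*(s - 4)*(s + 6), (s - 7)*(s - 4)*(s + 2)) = s^2 - 11*s + 28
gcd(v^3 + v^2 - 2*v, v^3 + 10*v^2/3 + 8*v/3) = v^2 + 2*v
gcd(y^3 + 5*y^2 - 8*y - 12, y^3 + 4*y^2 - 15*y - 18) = y^2 + 7*y + 6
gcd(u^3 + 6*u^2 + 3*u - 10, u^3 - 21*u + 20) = u^2 + 4*u - 5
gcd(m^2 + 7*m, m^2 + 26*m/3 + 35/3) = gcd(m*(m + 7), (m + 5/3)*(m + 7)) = m + 7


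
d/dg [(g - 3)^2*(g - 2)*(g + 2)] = 4*g^3 - 18*g^2 + 10*g + 24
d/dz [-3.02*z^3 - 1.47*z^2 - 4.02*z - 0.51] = -9.06*z^2 - 2.94*z - 4.02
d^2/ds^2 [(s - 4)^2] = 2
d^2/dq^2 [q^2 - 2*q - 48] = 2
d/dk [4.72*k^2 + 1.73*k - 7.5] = 9.44*k + 1.73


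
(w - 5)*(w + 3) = w^2 - 2*w - 15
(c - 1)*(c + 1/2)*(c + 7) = c^3 + 13*c^2/2 - 4*c - 7/2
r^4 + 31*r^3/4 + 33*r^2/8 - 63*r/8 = r*(r - 3/4)*(r + 3/2)*(r + 7)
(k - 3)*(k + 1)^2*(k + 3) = k^4 + 2*k^3 - 8*k^2 - 18*k - 9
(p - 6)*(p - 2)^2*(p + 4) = p^4 - 6*p^3 - 12*p^2 + 88*p - 96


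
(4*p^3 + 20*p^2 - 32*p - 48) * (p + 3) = 4*p^4 + 32*p^3 + 28*p^2 - 144*p - 144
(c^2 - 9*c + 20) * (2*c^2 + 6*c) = 2*c^4 - 12*c^3 - 14*c^2 + 120*c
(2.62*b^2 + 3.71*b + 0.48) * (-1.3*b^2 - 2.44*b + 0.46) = -3.406*b^4 - 11.2158*b^3 - 8.4712*b^2 + 0.5354*b + 0.2208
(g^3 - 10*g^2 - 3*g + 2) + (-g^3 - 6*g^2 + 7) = -16*g^2 - 3*g + 9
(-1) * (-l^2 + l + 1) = l^2 - l - 1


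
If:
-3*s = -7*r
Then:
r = 3*s/7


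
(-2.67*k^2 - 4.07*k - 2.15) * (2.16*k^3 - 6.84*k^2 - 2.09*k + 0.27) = -5.7672*k^5 + 9.4716*k^4 + 28.7751*k^3 + 22.4914*k^2 + 3.3946*k - 0.5805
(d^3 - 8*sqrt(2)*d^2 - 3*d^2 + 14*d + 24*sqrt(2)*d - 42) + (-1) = d^3 - 8*sqrt(2)*d^2 - 3*d^2 + 14*d + 24*sqrt(2)*d - 43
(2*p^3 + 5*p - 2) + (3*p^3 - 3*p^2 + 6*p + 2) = 5*p^3 - 3*p^2 + 11*p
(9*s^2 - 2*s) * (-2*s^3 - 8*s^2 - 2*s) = -18*s^5 - 68*s^4 - 2*s^3 + 4*s^2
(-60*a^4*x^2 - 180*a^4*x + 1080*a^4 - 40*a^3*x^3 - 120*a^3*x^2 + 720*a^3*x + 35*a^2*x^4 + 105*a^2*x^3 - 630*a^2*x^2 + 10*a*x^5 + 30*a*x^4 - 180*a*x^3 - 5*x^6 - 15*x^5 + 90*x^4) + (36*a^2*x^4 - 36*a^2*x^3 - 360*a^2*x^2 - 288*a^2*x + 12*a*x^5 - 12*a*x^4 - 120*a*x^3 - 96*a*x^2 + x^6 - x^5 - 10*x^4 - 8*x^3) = -60*a^4*x^2 - 180*a^4*x + 1080*a^4 - 40*a^3*x^3 - 120*a^3*x^2 + 720*a^3*x + 71*a^2*x^4 + 69*a^2*x^3 - 990*a^2*x^2 - 288*a^2*x + 22*a*x^5 + 18*a*x^4 - 300*a*x^3 - 96*a*x^2 - 4*x^6 - 16*x^5 + 80*x^4 - 8*x^3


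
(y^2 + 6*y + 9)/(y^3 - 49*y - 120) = (y + 3)/(y^2 - 3*y - 40)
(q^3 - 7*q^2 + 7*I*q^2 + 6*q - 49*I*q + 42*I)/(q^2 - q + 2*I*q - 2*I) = (q^2 + q*(-6 + 7*I) - 42*I)/(q + 2*I)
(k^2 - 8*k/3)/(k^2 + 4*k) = (k - 8/3)/(k + 4)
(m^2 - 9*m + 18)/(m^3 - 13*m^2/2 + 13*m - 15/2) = 2*(m - 6)/(2*m^2 - 7*m + 5)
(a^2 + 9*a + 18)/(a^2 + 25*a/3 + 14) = 3*(a + 3)/(3*a + 7)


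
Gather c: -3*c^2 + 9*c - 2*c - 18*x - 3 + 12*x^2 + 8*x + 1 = -3*c^2 + 7*c + 12*x^2 - 10*x - 2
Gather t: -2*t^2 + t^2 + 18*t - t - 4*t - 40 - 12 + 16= -t^2 + 13*t - 36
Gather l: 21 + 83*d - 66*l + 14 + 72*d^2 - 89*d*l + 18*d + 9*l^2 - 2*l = 72*d^2 + 101*d + 9*l^2 + l*(-89*d - 68) + 35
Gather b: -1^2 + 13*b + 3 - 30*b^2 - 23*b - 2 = -30*b^2 - 10*b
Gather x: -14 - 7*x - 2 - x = -8*x - 16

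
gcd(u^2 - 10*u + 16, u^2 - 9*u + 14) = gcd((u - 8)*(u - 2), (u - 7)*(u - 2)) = u - 2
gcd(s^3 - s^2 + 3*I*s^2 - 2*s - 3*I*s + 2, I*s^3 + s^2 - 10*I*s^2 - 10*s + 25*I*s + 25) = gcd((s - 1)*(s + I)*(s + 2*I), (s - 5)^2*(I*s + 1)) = 1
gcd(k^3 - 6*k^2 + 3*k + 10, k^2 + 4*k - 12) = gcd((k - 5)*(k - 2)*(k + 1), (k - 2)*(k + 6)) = k - 2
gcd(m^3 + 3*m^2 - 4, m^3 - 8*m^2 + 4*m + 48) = m + 2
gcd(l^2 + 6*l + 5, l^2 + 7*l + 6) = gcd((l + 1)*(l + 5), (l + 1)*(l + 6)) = l + 1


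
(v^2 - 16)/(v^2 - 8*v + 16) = (v + 4)/(v - 4)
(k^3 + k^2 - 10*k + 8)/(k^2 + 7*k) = (k^3 + k^2 - 10*k + 8)/(k*(k + 7))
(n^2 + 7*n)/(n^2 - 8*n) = (n + 7)/(n - 8)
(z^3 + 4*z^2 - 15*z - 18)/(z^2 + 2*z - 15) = (z^2 + 7*z + 6)/(z + 5)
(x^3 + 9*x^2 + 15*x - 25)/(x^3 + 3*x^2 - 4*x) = (x^2 + 10*x + 25)/(x*(x + 4))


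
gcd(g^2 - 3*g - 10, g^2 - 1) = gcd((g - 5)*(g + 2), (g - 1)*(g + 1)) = 1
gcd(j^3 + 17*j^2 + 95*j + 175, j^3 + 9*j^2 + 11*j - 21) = j + 7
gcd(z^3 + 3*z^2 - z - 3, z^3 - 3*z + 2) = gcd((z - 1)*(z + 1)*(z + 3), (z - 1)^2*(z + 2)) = z - 1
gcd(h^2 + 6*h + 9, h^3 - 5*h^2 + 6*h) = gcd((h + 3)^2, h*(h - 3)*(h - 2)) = 1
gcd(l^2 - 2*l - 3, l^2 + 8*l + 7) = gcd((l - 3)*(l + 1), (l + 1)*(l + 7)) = l + 1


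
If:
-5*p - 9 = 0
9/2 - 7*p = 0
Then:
No Solution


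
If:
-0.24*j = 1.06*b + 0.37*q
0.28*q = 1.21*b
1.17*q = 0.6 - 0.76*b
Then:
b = 0.10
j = -1.14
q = 0.45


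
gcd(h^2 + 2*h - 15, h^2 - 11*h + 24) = h - 3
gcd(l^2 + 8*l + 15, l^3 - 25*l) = l + 5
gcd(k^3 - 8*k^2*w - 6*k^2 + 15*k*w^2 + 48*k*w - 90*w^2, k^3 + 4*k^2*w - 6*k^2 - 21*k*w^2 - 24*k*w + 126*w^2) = -k^2 + 3*k*w + 6*k - 18*w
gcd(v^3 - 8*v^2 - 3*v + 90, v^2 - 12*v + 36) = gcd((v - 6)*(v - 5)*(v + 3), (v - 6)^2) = v - 6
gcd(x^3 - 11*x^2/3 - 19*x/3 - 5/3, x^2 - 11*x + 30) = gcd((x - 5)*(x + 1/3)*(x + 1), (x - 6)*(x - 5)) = x - 5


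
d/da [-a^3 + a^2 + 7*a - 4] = -3*a^2 + 2*a + 7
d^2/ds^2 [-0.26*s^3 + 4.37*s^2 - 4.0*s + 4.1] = 8.74 - 1.56*s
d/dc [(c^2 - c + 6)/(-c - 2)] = (-c^2 - 4*c + 8)/(c^2 + 4*c + 4)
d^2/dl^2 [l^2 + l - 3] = 2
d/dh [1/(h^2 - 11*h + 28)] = (11 - 2*h)/(h^2 - 11*h + 28)^2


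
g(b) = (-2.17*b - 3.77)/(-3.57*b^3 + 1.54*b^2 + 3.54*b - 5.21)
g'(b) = (-2.17*b - 3.77)*(10.71*b^2 - 3.08*b - 3.54)/(-3.57*b^3 + 1.54*b^2 + 3.54*b - 5.21)^2 - 2.17/(-3.57*b^3 + 1.54*b^2 + 3.54*b - 5.21) = (-15.4938*b^3 - 37.0349*b^2 + 11.6116*b + 24.6515)/(12.7449*b^6 - 10.9956*b^5 - 22.904*b^4 + 48.1026*b^3 - 3.5152*b^2 - 36.8868*b + 27.1441)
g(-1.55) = -0.06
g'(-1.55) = -0.62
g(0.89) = 1.70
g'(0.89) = -0.47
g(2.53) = 0.21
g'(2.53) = -0.22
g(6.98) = 0.02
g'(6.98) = -0.01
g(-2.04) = 0.03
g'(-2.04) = -0.04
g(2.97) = 0.14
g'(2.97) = -0.12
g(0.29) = 1.06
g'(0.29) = 1.43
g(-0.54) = 0.43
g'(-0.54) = 0.27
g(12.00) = 0.01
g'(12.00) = -0.00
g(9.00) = 0.01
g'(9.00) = -0.00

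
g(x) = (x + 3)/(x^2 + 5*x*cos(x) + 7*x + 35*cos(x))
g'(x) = (x + 3)*(5*x*sin(x) - 2*x + 35*sin(x) - 5*cos(x) - 7)/(x^2 + 5*x*cos(x) + 7*x + 35*cos(x))^2 + 1/(x^2 + 5*x*cos(x) + 7*x + 35*cos(x)) = (5*x^2*sin(x) - x^2 + 50*x*sin(x) - 6*x + 105*sin(x) + 20*cos(x) - 21)/((x + 7)^2*(x + 5*cos(x))^2)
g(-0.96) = 0.18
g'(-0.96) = -0.42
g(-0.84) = 0.14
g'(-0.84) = -0.22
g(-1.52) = -0.21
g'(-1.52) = -1.11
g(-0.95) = 0.17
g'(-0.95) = -0.39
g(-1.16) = 0.38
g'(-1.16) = -2.37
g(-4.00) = 0.05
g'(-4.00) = -0.08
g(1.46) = 0.26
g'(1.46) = 0.54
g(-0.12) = 0.09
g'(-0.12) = -0.01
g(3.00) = -0.31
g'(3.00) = -0.07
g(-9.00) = -0.22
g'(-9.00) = -0.12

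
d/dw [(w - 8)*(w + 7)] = 2*w - 1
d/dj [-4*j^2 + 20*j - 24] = 20 - 8*j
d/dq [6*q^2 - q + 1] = 12*q - 1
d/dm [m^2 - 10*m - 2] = 2*m - 10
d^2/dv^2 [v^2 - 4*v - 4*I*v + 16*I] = 2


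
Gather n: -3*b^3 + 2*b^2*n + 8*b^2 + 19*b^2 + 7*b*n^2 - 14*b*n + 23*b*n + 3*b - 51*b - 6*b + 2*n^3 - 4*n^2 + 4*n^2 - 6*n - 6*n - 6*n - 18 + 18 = -3*b^3 + 27*b^2 + 7*b*n^2 - 54*b + 2*n^3 + n*(2*b^2 + 9*b - 18)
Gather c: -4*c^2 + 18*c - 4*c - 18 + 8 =-4*c^2 + 14*c - 10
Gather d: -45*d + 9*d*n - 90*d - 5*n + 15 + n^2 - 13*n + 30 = d*(9*n - 135) + n^2 - 18*n + 45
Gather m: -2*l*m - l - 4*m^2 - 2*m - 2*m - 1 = -l - 4*m^2 + m*(-2*l - 4) - 1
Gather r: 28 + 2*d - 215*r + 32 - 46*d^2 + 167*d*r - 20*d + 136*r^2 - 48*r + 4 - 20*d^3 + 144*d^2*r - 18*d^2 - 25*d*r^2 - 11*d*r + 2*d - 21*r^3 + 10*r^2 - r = -20*d^3 - 64*d^2 - 16*d - 21*r^3 + r^2*(146 - 25*d) + r*(144*d^2 + 156*d - 264) + 64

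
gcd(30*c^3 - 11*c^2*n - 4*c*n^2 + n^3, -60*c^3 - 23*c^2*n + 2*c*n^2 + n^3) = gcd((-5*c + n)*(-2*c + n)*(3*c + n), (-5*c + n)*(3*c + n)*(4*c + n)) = 15*c^2 + 2*c*n - n^2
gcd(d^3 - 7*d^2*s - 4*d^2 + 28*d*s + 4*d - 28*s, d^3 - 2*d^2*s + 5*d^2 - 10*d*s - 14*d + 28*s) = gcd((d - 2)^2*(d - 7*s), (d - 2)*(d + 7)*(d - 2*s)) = d - 2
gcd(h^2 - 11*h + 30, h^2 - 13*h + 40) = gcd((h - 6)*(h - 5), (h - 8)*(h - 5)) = h - 5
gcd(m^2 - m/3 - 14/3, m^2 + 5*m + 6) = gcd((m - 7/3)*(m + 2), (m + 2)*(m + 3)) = m + 2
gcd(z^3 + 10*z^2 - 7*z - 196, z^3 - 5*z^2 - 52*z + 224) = z^2 + 3*z - 28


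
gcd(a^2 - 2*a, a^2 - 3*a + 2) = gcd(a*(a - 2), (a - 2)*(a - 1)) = a - 2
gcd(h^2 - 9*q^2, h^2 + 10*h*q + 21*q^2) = h + 3*q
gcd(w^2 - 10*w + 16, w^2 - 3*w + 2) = w - 2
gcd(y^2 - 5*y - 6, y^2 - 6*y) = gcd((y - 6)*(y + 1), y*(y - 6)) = y - 6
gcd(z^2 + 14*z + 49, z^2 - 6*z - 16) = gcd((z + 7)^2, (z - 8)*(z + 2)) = 1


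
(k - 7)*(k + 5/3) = k^2 - 16*k/3 - 35/3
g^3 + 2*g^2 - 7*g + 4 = (g - 1)^2*(g + 4)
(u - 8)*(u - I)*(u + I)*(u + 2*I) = u^4 - 8*u^3 + 2*I*u^3 + u^2 - 16*I*u^2 - 8*u + 2*I*u - 16*I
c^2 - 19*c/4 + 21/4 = (c - 3)*(c - 7/4)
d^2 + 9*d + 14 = (d + 2)*(d + 7)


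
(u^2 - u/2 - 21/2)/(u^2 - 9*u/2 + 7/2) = (u + 3)/(u - 1)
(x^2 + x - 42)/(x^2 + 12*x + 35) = (x - 6)/(x + 5)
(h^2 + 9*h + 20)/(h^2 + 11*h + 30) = (h + 4)/(h + 6)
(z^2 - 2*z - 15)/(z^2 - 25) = (z + 3)/(z + 5)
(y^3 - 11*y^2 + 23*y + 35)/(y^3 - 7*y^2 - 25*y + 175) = (y + 1)/(y + 5)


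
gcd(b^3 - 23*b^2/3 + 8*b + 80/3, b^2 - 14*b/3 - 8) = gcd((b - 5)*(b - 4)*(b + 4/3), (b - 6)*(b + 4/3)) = b + 4/3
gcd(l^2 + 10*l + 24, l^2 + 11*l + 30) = l + 6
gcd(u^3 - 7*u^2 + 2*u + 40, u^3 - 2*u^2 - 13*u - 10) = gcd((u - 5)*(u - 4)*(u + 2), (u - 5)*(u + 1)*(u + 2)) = u^2 - 3*u - 10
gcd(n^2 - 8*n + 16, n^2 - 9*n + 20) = n - 4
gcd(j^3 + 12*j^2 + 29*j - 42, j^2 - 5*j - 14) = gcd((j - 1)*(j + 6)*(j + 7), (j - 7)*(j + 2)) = 1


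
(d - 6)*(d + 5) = d^2 - d - 30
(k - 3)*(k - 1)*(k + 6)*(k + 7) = k^4 + 9*k^3 - 7*k^2 - 129*k + 126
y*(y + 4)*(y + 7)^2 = y^4 + 18*y^3 + 105*y^2 + 196*y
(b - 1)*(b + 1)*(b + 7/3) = b^3 + 7*b^2/3 - b - 7/3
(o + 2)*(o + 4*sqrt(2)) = o^2 + 2*o + 4*sqrt(2)*o + 8*sqrt(2)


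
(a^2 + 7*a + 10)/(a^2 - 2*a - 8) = (a + 5)/(a - 4)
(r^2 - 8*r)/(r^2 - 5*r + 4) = r*(r - 8)/(r^2 - 5*r + 4)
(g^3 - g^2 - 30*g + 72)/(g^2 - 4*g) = g + 3 - 18/g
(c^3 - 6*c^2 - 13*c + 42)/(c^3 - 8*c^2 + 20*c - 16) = (c^2 - 4*c - 21)/(c^2 - 6*c + 8)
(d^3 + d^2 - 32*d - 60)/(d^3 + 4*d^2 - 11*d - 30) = (d - 6)/(d - 3)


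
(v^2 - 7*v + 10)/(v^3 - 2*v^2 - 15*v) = (v - 2)/(v*(v + 3))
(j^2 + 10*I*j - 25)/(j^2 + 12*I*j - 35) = (j + 5*I)/(j + 7*I)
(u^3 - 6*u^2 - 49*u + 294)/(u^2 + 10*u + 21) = (u^2 - 13*u + 42)/(u + 3)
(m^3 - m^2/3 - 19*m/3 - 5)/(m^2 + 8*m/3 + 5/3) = m - 3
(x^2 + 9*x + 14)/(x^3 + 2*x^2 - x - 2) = (x + 7)/(x^2 - 1)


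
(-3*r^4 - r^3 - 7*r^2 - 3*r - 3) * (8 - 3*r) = 9*r^5 - 21*r^4 + 13*r^3 - 47*r^2 - 15*r - 24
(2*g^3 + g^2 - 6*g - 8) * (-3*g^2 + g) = -6*g^5 - g^4 + 19*g^3 + 18*g^2 - 8*g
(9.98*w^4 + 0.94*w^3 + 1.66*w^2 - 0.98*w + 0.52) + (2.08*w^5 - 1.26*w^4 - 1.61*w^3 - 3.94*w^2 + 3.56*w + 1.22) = 2.08*w^5 + 8.72*w^4 - 0.67*w^3 - 2.28*w^2 + 2.58*w + 1.74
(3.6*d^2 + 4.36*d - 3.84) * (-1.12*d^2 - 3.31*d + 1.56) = -4.032*d^4 - 16.7992*d^3 - 4.5148*d^2 + 19.512*d - 5.9904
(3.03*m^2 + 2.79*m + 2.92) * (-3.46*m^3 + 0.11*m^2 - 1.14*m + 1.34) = -10.4838*m^5 - 9.3201*m^4 - 13.2505*m^3 + 1.2008*m^2 + 0.409800000000001*m + 3.9128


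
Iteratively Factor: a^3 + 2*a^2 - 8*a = (a - 2)*(a^2 + 4*a) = (a - 2)*(a + 4)*(a)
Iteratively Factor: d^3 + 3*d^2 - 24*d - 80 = (d + 4)*(d^2 - d - 20) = (d - 5)*(d + 4)*(d + 4)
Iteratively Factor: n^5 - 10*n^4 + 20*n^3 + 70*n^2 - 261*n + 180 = (n + 3)*(n^4 - 13*n^3 + 59*n^2 - 107*n + 60) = (n - 1)*(n + 3)*(n^3 - 12*n^2 + 47*n - 60) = (n - 4)*(n - 1)*(n + 3)*(n^2 - 8*n + 15) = (n - 4)*(n - 3)*(n - 1)*(n + 3)*(n - 5)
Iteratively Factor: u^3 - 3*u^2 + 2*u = (u - 2)*(u^2 - u) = (u - 2)*(u - 1)*(u)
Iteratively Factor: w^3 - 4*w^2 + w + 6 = (w - 3)*(w^2 - w - 2) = (w - 3)*(w - 2)*(w + 1)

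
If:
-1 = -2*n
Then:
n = 1/2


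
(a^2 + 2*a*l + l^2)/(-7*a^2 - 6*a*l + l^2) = (-a - l)/(7*a - l)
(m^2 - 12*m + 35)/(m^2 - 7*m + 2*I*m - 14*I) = (m - 5)/(m + 2*I)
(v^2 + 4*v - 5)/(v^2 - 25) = (v - 1)/(v - 5)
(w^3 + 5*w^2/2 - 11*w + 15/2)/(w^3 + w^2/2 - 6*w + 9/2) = (w + 5)/(w + 3)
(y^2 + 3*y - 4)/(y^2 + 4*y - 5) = (y + 4)/(y + 5)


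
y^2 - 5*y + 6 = (y - 3)*(y - 2)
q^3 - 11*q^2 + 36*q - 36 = (q - 6)*(q - 3)*(q - 2)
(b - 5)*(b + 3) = b^2 - 2*b - 15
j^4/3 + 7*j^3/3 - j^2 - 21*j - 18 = (j/3 + 1)*(j - 3)*(j + 1)*(j + 6)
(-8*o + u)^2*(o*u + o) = 64*o^3*u + 64*o^3 - 16*o^2*u^2 - 16*o^2*u + o*u^3 + o*u^2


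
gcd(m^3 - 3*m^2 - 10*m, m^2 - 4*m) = m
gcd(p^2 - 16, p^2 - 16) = p^2 - 16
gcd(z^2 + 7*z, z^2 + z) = z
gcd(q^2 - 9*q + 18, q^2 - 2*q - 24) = q - 6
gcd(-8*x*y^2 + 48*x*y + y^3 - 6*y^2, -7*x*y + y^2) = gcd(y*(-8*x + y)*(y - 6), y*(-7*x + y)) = y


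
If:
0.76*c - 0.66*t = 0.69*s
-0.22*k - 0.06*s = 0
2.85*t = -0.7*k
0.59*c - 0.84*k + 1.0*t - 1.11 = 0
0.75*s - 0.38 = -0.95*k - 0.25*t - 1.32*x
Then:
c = 1.24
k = -0.35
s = 1.28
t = 0.09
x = -0.21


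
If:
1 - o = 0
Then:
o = 1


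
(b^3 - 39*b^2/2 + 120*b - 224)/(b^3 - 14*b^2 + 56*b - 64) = (b^2 - 23*b/2 + 28)/(b^2 - 6*b + 8)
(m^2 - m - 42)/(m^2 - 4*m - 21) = (m + 6)/(m + 3)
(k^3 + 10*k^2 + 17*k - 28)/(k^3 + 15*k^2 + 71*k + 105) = (k^2 + 3*k - 4)/(k^2 + 8*k + 15)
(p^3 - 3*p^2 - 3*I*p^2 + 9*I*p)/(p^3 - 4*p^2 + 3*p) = (p - 3*I)/(p - 1)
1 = 1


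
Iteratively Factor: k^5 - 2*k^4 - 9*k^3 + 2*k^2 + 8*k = (k + 2)*(k^4 - 4*k^3 - k^2 + 4*k) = (k - 4)*(k + 2)*(k^3 - k) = k*(k - 4)*(k + 2)*(k^2 - 1) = k*(k - 4)*(k - 1)*(k + 2)*(k + 1)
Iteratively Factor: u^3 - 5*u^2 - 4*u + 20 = (u - 2)*(u^2 - 3*u - 10) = (u - 5)*(u - 2)*(u + 2)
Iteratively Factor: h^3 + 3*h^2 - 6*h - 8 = (h - 2)*(h^2 + 5*h + 4) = (h - 2)*(h + 4)*(h + 1)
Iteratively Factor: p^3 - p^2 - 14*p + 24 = (p - 3)*(p^2 + 2*p - 8) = (p - 3)*(p + 4)*(p - 2)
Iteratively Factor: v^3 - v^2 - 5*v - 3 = (v + 1)*(v^2 - 2*v - 3) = (v + 1)^2*(v - 3)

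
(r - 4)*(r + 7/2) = r^2 - r/2 - 14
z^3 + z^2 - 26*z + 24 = (z - 4)*(z - 1)*(z + 6)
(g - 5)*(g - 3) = g^2 - 8*g + 15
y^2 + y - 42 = (y - 6)*(y + 7)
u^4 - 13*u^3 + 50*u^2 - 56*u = u*(u - 7)*(u - 4)*(u - 2)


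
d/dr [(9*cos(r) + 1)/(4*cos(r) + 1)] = -5*sin(r)/(4*cos(r) + 1)^2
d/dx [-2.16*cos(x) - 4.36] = 2.16*sin(x)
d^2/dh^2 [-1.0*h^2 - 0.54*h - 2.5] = -2.00000000000000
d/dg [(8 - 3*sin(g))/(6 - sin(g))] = -10*cos(g)/(sin(g) - 6)^2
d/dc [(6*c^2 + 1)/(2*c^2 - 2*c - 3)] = 2*(-6*c^2 - 20*c + 1)/(4*c^4 - 8*c^3 - 8*c^2 + 12*c + 9)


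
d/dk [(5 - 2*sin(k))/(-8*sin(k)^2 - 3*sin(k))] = (-16*cos(k) + 80/tan(k) + 15*cos(k)/sin(k)^2)/(8*sin(k) + 3)^2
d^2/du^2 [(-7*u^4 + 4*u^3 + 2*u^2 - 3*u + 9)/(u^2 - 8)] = 2*(-7*u^6 + 168*u^4 + 29*u^3 - 2613*u^2 + 696*u + 200)/(u^6 - 24*u^4 + 192*u^2 - 512)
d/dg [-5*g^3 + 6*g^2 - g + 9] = -15*g^2 + 12*g - 1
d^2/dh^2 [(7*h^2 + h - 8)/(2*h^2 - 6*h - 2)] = (22*h^3 - 3*h^2 + 75*h - 76)/(h^6 - 9*h^5 + 24*h^4 - 9*h^3 - 24*h^2 - 9*h - 1)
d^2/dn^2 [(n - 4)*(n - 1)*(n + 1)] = 6*n - 8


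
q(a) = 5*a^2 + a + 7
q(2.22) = 33.86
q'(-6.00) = -59.00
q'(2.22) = 23.20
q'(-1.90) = -18.00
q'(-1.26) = -11.60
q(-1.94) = 23.88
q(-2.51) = 35.99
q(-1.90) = 23.15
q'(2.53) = 26.30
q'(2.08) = 21.80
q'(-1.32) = -12.20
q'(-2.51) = -24.10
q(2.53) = 41.53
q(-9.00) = 403.00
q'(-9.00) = -89.00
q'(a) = 10*a + 1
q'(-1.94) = -18.40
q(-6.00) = 181.00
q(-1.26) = 13.68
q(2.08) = 30.71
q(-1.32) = 14.39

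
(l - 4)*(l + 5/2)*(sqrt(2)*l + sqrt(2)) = sqrt(2)*l^3 - sqrt(2)*l^2/2 - 23*sqrt(2)*l/2 - 10*sqrt(2)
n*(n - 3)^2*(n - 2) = n^4 - 8*n^3 + 21*n^2 - 18*n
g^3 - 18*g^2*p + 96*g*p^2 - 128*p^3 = (g - 8*p)^2*(g - 2*p)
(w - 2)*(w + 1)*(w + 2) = w^3 + w^2 - 4*w - 4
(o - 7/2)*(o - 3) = o^2 - 13*o/2 + 21/2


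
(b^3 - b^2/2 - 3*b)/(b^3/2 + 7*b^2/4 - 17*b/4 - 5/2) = 2*b*(2*b + 3)/(2*b^2 + 11*b + 5)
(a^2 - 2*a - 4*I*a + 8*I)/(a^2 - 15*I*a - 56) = (-a^2 + 2*a + 4*I*a - 8*I)/(-a^2 + 15*I*a + 56)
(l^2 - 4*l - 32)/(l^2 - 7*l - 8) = (l + 4)/(l + 1)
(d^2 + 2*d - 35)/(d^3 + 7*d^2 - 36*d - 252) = (d - 5)/(d^2 - 36)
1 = 1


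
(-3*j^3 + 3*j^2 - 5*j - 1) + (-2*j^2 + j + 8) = -3*j^3 + j^2 - 4*j + 7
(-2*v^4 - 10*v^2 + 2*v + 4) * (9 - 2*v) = 4*v^5 - 18*v^4 + 20*v^3 - 94*v^2 + 10*v + 36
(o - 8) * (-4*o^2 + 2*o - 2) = -4*o^3 + 34*o^2 - 18*o + 16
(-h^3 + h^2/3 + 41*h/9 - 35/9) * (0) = 0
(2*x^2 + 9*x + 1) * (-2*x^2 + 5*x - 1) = -4*x^4 - 8*x^3 + 41*x^2 - 4*x - 1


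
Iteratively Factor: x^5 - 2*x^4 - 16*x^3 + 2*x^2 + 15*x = (x - 5)*(x^4 + 3*x^3 - x^2 - 3*x) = (x - 5)*(x - 1)*(x^3 + 4*x^2 + 3*x) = x*(x - 5)*(x - 1)*(x^2 + 4*x + 3) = x*(x - 5)*(x - 1)*(x + 1)*(x + 3)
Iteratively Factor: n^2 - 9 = (n + 3)*(n - 3)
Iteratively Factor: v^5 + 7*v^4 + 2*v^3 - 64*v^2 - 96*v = (v + 4)*(v^4 + 3*v^3 - 10*v^2 - 24*v) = (v + 4)^2*(v^3 - v^2 - 6*v) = (v - 3)*(v + 4)^2*(v^2 + 2*v) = v*(v - 3)*(v + 4)^2*(v + 2)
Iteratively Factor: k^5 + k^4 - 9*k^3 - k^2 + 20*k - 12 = (k + 3)*(k^4 - 2*k^3 - 3*k^2 + 8*k - 4) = (k - 2)*(k + 3)*(k^3 - 3*k + 2) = (k - 2)*(k + 2)*(k + 3)*(k^2 - 2*k + 1) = (k - 2)*(k - 1)*(k + 2)*(k + 3)*(k - 1)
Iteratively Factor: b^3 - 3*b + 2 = (b - 1)*(b^2 + b - 2) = (b - 1)*(b + 2)*(b - 1)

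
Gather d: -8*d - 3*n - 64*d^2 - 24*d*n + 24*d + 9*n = -64*d^2 + d*(16 - 24*n) + 6*n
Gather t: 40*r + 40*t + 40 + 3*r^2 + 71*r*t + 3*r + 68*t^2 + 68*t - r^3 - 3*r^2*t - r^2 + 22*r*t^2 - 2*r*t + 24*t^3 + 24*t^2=-r^3 + 2*r^2 + 43*r + 24*t^3 + t^2*(22*r + 92) + t*(-3*r^2 + 69*r + 108) + 40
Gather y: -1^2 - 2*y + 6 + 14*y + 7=12*y + 12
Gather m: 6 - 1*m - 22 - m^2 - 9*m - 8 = -m^2 - 10*m - 24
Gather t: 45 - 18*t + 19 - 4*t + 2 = 66 - 22*t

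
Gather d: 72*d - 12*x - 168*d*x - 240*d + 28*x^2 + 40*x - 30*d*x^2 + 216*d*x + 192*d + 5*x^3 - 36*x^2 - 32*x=d*(-30*x^2 + 48*x + 24) + 5*x^3 - 8*x^2 - 4*x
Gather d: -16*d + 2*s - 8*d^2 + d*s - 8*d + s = -8*d^2 + d*(s - 24) + 3*s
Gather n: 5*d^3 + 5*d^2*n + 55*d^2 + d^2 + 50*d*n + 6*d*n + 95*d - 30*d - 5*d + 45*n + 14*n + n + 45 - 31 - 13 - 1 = 5*d^3 + 56*d^2 + 60*d + n*(5*d^2 + 56*d + 60)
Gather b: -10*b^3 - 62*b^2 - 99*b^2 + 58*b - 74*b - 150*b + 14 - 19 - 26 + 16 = -10*b^3 - 161*b^2 - 166*b - 15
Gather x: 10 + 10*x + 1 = 10*x + 11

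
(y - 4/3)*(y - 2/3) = y^2 - 2*y + 8/9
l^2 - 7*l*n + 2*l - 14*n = (l + 2)*(l - 7*n)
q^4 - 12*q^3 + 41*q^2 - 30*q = q*(q - 6)*(q - 5)*(q - 1)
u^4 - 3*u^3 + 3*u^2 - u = u*(u - 1)^3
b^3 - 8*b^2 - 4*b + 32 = (b - 8)*(b - 2)*(b + 2)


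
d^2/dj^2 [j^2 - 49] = 2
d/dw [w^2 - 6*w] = 2*w - 6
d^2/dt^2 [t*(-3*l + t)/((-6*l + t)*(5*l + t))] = 4*l*(495*l^3 - 135*l^2*t + 45*l*t^2 - t^3)/(-27000*l^6 - 2700*l^5*t + 2610*l^4*t^2 + 179*l^3*t^3 - 87*l^2*t^4 - 3*l*t^5 + t^6)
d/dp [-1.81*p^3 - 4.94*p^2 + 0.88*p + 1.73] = -5.43*p^2 - 9.88*p + 0.88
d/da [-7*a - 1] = -7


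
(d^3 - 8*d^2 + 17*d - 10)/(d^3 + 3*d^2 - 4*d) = (d^2 - 7*d + 10)/(d*(d + 4))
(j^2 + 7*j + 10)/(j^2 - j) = (j^2 + 7*j + 10)/(j*(j - 1))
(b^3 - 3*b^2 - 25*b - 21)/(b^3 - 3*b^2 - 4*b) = (b^2 - 4*b - 21)/(b*(b - 4))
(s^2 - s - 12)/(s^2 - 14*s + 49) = (s^2 - s - 12)/(s^2 - 14*s + 49)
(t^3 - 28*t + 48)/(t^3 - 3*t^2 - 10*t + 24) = (t + 6)/(t + 3)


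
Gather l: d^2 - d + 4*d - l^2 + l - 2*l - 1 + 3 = d^2 + 3*d - l^2 - l + 2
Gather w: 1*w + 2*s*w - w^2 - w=2*s*w - w^2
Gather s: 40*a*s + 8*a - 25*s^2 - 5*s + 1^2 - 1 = 8*a - 25*s^2 + s*(40*a - 5)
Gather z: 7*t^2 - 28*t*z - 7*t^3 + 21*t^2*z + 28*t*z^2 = -7*t^3 + 7*t^2 + 28*t*z^2 + z*(21*t^2 - 28*t)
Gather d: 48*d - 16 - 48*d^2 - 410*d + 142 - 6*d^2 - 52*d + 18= -54*d^2 - 414*d + 144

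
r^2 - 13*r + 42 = (r - 7)*(r - 6)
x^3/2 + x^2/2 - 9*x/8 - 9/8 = (x/2 + 1/2)*(x - 3/2)*(x + 3/2)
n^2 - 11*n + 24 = (n - 8)*(n - 3)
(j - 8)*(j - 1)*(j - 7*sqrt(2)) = j^3 - 7*sqrt(2)*j^2 - 9*j^2 + 8*j + 63*sqrt(2)*j - 56*sqrt(2)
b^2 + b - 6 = (b - 2)*(b + 3)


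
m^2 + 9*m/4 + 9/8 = (m + 3/4)*(m + 3/2)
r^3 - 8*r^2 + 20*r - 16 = (r - 4)*(r - 2)^2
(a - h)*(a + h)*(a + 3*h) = a^3 + 3*a^2*h - a*h^2 - 3*h^3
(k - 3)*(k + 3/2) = k^2 - 3*k/2 - 9/2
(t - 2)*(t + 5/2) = t^2 + t/2 - 5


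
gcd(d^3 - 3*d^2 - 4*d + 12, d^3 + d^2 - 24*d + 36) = d^2 - 5*d + 6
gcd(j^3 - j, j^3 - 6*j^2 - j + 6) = j^2 - 1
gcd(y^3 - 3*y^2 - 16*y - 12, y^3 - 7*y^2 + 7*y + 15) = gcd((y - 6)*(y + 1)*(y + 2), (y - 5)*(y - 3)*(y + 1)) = y + 1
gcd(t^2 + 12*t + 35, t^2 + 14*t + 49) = t + 7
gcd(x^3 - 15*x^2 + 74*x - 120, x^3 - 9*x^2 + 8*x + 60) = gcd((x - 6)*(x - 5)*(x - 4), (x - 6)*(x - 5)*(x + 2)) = x^2 - 11*x + 30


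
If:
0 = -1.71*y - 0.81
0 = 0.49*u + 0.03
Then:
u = -0.06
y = -0.47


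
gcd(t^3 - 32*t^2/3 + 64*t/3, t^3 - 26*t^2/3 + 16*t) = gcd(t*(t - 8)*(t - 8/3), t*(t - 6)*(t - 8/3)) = t^2 - 8*t/3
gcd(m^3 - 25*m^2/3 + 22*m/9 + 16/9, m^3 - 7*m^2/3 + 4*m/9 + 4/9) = m^2 - m/3 - 2/9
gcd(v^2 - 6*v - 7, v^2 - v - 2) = v + 1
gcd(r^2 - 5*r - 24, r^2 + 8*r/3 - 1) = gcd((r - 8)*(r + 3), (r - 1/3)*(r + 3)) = r + 3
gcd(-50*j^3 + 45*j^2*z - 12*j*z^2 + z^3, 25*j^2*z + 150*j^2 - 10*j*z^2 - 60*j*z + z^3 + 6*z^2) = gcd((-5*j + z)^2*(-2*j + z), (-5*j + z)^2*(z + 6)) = 25*j^2 - 10*j*z + z^2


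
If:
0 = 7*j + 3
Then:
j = -3/7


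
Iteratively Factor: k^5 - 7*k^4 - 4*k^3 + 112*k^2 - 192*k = (k - 4)*(k^4 - 3*k^3 - 16*k^2 + 48*k) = (k - 4)*(k + 4)*(k^3 - 7*k^2 + 12*k) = (k - 4)*(k - 3)*(k + 4)*(k^2 - 4*k) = (k - 4)^2*(k - 3)*(k + 4)*(k)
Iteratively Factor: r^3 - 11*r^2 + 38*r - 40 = (r - 2)*(r^2 - 9*r + 20) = (r - 4)*(r - 2)*(r - 5)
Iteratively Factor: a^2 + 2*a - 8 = (a - 2)*(a + 4)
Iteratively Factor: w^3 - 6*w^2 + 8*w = (w - 4)*(w^2 - 2*w) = w*(w - 4)*(w - 2)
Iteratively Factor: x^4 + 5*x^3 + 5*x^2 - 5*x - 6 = (x + 3)*(x^3 + 2*x^2 - x - 2) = (x + 1)*(x + 3)*(x^2 + x - 2) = (x + 1)*(x + 2)*(x + 3)*(x - 1)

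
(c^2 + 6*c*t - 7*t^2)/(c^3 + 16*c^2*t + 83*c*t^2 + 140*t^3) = (c - t)/(c^2 + 9*c*t + 20*t^2)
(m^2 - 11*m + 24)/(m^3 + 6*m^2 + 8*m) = (m^2 - 11*m + 24)/(m*(m^2 + 6*m + 8))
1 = 1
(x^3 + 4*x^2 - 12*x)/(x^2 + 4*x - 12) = x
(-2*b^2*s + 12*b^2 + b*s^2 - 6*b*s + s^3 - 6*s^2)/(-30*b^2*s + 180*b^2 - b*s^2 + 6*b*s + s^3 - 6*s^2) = (-2*b^2 + b*s + s^2)/(-30*b^2 - b*s + s^2)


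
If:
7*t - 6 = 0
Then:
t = 6/7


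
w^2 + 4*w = w*(w + 4)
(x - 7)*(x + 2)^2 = x^3 - 3*x^2 - 24*x - 28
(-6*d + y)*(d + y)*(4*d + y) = -24*d^3 - 26*d^2*y - d*y^2 + y^3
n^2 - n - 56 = (n - 8)*(n + 7)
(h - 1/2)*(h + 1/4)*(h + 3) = h^3 + 11*h^2/4 - 7*h/8 - 3/8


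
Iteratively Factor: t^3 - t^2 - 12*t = (t)*(t^2 - t - 12) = t*(t + 3)*(t - 4)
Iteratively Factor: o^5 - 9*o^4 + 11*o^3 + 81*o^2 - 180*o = (o + 3)*(o^4 - 12*o^3 + 47*o^2 - 60*o) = (o - 3)*(o + 3)*(o^3 - 9*o^2 + 20*o) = (o - 4)*(o - 3)*(o + 3)*(o^2 - 5*o) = o*(o - 4)*(o - 3)*(o + 3)*(o - 5)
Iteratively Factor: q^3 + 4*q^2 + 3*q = (q + 1)*(q^2 + 3*q) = (q + 1)*(q + 3)*(q)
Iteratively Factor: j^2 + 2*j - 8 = (j + 4)*(j - 2)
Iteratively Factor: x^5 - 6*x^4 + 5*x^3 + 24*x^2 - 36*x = (x)*(x^4 - 6*x^3 + 5*x^2 + 24*x - 36) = x*(x - 3)*(x^3 - 3*x^2 - 4*x + 12) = x*(x - 3)*(x + 2)*(x^2 - 5*x + 6) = x*(x - 3)*(x - 2)*(x + 2)*(x - 3)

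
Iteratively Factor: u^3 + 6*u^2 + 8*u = (u)*(u^2 + 6*u + 8) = u*(u + 2)*(u + 4)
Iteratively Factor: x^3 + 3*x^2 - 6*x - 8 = (x + 4)*(x^2 - x - 2) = (x + 1)*(x + 4)*(x - 2)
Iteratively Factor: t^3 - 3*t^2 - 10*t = (t)*(t^2 - 3*t - 10) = t*(t + 2)*(t - 5)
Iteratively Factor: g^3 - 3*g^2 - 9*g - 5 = (g + 1)*(g^2 - 4*g - 5) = (g - 5)*(g + 1)*(g + 1)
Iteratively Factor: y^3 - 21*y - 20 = (y - 5)*(y^2 + 5*y + 4) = (y - 5)*(y + 1)*(y + 4)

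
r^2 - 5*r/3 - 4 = (r - 3)*(r + 4/3)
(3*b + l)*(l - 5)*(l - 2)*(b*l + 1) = 3*b^2*l^3 - 21*b^2*l^2 + 30*b^2*l + b*l^4 - 7*b*l^3 + 13*b*l^2 - 21*b*l + 30*b + l^3 - 7*l^2 + 10*l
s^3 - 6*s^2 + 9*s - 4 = (s - 4)*(s - 1)^2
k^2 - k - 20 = (k - 5)*(k + 4)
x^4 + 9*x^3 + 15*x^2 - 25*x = x*(x - 1)*(x + 5)^2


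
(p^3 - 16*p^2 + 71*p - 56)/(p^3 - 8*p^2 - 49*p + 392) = (p - 1)/(p + 7)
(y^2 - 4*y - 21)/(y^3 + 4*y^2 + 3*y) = (y - 7)/(y*(y + 1))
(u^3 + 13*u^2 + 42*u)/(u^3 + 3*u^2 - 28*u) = (u + 6)/(u - 4)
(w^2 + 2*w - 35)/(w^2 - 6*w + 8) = (w^2 + 2*w - 35)/(w^2 - 6*w + 8)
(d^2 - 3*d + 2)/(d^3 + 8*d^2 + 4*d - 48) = (d - 1)/(d^2 + 10*d + 24)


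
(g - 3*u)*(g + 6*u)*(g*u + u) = g^3*u + 3*g^2*u^2 + g^2*u - 18*g*u^3 + 3*g*u^2 - 18*u^3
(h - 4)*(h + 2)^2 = h^3 - 12*h - 16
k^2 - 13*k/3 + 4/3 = (k - 4)*(k - 1/3)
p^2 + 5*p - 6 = (p - 1)*(p + 6)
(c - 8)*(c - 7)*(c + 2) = c^3 - 13*c^2 + 26*c + 112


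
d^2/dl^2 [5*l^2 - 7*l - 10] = 10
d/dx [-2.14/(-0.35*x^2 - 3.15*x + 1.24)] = (-1.498*x - 6.741)/(0.35*x^2 + 3.15*x - 1.24)^2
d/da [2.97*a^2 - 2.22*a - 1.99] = 5.94*a - 2.22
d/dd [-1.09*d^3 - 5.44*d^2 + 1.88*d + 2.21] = -3.27*d^2 - 10.88*d + 1.88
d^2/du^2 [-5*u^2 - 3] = -10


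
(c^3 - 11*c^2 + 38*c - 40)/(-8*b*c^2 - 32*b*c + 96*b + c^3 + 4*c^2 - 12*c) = (-c^2 + 9*c - 20)/(8*b*c + 48*b - c^2 - 6*c)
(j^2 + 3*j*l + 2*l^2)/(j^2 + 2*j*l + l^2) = (j + 2*l)/(j + l)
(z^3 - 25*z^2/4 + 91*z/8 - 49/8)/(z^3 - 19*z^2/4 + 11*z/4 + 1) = (8*z^2 - 42*z + 49)/(2*(4*z^2 - 15*z - 4))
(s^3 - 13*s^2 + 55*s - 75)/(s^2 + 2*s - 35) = (s^2 - 8*s + 15)/(s + 7)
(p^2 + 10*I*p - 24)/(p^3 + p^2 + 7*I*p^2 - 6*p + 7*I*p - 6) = (p + 4*I)/(p^2 + p*(1 + I) + I)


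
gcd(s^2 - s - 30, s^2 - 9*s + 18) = s - 6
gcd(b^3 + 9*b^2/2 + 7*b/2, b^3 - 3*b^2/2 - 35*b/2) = b^2 + 7*b/2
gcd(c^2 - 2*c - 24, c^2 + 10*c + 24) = c + 4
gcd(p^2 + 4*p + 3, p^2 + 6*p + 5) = p + 1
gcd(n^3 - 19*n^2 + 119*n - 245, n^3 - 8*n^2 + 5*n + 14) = n - 7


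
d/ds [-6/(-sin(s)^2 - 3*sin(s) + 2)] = -6*(2*sin(s) + 3)*cos(s)/(sin(s)^2 + 3*sin(s) - 2)^2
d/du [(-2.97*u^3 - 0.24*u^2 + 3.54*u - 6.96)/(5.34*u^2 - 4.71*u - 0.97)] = (-15.8598*u^4 + 27.9774*u^3 - 9.1305*u^2 + 74.7984*u - 36.2154)/(28.5156*u^4 - 50.3028*u^3 + 11.8245*u^2 + 9.1374*u + 0.9409)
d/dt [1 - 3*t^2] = -6*t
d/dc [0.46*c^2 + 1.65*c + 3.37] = 0.92*c + 1.65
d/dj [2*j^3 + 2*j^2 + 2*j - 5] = 6*j^2 + 4*j + 2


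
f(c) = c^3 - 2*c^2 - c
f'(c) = 3*c^2 - 4*c - 1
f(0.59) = -1.08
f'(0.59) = -2.32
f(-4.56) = -131.85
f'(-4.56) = 79.62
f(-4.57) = -132.64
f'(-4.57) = 79.93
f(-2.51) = -25.90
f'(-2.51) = 27.94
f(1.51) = -2.63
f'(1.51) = -0.20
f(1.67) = -2.59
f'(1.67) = 0.69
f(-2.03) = -14.58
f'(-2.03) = 19.48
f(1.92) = -2.21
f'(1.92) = 2.38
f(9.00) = 558.00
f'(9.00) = 206.00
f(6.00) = 138.00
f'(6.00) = 83.00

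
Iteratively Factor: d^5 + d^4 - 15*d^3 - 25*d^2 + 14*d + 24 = (d + 1)*(d^4 - 15*d^2 - 10*d + 24) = (d + 1)*(d + 3)*(d^3 - 3*d^2 - 6*d + 8) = (d - 1)*(d + 1)*(d + 3)*(d^2 - 2*d - 8) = (d - 4)*(d - 1)*(d + 1)*(d + 3)*(d + 2)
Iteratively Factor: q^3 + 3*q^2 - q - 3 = (q - 1)*(q^2 + 4*q + 3) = (q - 1)*(q + 1)*(q + 3)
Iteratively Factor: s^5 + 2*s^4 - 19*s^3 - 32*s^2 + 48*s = (s - 1)*(s^4 + 3*s^3 - 16*s^2 - 48*s) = (s - 1)*(s + 4)*(s^3 - s^2 - 12*s) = (s - 1)*(s + 3)*(s + 4)*(s^2 - 4*s) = s*(s - 1)*(s + 3)*(s + 4)*(s - 4)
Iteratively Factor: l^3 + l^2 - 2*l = (l - 1)*(l^2 + 2*l) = (l - 1)*(l + 2)*(l)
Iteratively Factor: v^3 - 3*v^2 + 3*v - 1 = (v - 1)*(v^2 - 2*v + 1) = (v - 1)^2*(v - 1)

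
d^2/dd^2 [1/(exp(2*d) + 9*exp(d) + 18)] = (2*(2*exp(d) + 9)^2*exp(d) - (4*exp(d) + 9)*(exp(2*d) + 9*exp(d) + 18))*exp(d)/(exp(2*d) + 9*exp(d) + 18)^3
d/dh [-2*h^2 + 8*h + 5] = 8 - 4*h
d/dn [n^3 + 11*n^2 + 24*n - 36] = 3*n^2 + 22*n + 24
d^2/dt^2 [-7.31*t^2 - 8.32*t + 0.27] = -14.6200000000000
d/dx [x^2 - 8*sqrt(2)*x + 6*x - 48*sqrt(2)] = 2*x - 8*sqrt(2) + 6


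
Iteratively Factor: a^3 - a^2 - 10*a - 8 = (a + 2)*(a^2 - 3*a - 4) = (a - 4)*(a + 2)*(a + 1)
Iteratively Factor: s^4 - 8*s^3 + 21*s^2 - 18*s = (s - 3)*(s^3 - 5*s^2 + 6*s) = (s - 3)*(s - 2)*(s^2 - 3*s) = (s - 3)^2*(s - 2)*(s)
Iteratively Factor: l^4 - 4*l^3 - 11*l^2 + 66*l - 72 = (l - 3)*(l^3 - l^2 - 14*l + 24) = (l - 3)*(l - 2)*(l^2 + l - 12) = (l - 3)^2*(l - 2)*(l + 4)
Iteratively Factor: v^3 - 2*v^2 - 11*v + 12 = (v - 1)*(v^2 - v - 12) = (v - 1)*(v + 3)*(v - 4)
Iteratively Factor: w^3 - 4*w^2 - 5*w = (w + 1)*(w^2 - 5*w) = w*(w + 1)*(w - 5)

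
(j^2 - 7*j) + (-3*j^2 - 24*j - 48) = -2*j^2 - 31*j - 48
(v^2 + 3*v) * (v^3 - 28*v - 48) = v^5 + 3*v^4 - 28*v^3 - 132*v^2 - 144*v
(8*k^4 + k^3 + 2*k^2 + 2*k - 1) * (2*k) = 16*k^5 + 2*k^4 + 4*k^3 + 4*k^2 - 2*k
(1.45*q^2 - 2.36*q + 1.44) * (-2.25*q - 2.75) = -3.2625*q^3 + 1.3225*q^2 + 3.25*q - 3.96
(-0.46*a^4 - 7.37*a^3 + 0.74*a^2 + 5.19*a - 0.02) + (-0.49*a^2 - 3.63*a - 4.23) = -0.46*a^4 - 7.37*a^3 + 0.25*a^2 + 1.56*a - 4.25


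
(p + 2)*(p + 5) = p^2 + 7*p + 10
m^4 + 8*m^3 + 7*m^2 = m^2*(m + 1)*(m + 7)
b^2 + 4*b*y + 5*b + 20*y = (b + 5)*(b + 4*y)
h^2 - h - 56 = (h - 8)*(h + 7)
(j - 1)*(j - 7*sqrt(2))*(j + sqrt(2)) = j^3 - 6*sqrt(2)*j^2 - j^2 - 14*j + 6*sqrt(2)*j + 14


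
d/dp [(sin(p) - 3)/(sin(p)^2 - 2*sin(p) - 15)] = (6*sin(p) + cos(p)^2 - 22)*cos(p)/((sin(p) - 5)^2*(sin(p) + 3)^2)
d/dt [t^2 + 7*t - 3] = 2*t + 7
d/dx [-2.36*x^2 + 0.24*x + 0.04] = 0.24 - 4.72*x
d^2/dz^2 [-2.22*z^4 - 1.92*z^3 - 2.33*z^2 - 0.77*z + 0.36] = -26.64*z^2 - 11.52*z - 4.66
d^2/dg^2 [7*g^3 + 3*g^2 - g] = 42*g + 6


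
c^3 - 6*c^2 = c^2*(c - 6)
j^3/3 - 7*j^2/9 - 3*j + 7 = (j/3 + 1)*(j - 3)*(j - 7/3)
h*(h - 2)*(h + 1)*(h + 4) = h^4 + 3*h^3 - 6*h^2 - 8*h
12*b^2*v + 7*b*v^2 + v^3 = v*(3*b + v)*(4*b + v)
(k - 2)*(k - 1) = k^2 - 3*k + 2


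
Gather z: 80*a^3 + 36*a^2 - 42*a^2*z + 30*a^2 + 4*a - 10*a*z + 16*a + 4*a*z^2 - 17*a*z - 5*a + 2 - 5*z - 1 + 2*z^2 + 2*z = 80*a^3 + 66*a^2 + 15*a + z^2*(4*a + 2) + z*(-42*a^2 - 27*a - 3) + 1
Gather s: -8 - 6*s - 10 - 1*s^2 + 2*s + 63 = -s^2 - 4*s + 45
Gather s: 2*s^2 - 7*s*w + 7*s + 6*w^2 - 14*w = 2*s^2 + s*(7 - 7*w) + 6*w^2 - 14*w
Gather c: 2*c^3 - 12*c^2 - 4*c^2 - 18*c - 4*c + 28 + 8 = 2*c^3 - 16*c^2 - 22*c + 36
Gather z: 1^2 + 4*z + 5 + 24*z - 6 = 28*z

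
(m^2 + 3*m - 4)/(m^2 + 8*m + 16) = (m - 1)/(m + 4)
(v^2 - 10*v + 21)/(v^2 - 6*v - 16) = (-v^2 + 10*v - 21)/(-v^2 + 6*v + 16)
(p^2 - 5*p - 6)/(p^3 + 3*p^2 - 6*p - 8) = (p - 6)/(p^2 + 2*p - 8)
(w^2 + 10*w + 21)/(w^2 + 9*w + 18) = (w + 7)/(w + 6)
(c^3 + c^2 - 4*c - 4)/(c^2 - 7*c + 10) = (c^2 + 3*c + 2)/(c - 5)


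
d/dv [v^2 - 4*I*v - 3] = 2*v - 4*I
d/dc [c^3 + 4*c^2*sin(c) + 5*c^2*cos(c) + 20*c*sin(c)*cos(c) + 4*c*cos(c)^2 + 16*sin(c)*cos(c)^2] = -5*c^2*sin(c) + 4*c^2*cos(c) + 3*c^2 + 8*c*sin(c) - 4*c*sin(2*c) + 10*c*cos(c) + 20*c*cos(2*c) + 10*sin(2*c) + 4*cos(c) + 2*cos(2*c) + 12*cos(3*c) + 2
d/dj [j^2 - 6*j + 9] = 2*j - 6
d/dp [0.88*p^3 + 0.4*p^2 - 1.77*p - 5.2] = 2.64*p^2 + 0.8*p - 1.77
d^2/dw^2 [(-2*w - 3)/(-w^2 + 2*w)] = 2*(w*(1 - 6*w)*(w - 2) + 4*(w - 1)^2*(2*w + 3))/(w^3*(w - 2)^3)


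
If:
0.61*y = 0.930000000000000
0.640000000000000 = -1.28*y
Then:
No Solution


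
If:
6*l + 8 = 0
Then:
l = -4/3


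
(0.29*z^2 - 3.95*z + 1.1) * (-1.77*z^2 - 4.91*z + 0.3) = -0.5133*z^4 + 5.5676*z^3 + 17.5345*z^2 - 6.586*z + 0.33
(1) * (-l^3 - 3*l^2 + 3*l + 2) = -l^3 - 3*l^2 + 3*l + 2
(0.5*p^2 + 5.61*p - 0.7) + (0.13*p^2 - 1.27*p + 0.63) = 0.63*p^2 + 4.34*p - 0.07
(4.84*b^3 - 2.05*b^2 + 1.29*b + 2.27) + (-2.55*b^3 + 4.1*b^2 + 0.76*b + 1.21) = 2.29*b^3 + 2.05*b^2 + 2.05*b + 3.48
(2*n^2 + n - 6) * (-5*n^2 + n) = -10*n^4 - 3*n^3 + 31*n^2 - 6*n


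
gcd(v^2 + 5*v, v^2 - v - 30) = v + 5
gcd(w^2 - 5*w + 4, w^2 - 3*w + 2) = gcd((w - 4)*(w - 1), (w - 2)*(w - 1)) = w - 1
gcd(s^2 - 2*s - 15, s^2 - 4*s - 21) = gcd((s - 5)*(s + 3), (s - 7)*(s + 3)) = s + 3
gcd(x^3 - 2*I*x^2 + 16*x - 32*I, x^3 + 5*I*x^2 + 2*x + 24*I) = x^2 + 2*I*x + 8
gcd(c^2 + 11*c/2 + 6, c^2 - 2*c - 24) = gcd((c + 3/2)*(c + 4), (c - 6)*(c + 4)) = c + 4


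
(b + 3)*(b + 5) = b^2 + 8*b + 15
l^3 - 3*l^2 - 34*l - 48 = (l - 8)*(l + 2)*(l + 3)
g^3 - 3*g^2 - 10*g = g*(g - 5)*(g + 2)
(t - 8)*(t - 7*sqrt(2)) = t^2 - 7*sqrt(2)*t - 8*t + 56*sqrt(2)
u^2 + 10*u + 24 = (u + 4)*(u + 6)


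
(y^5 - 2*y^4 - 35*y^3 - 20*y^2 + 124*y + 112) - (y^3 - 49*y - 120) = y^5 - 2*y^4 - 36*y^3 - 20*y^2 + 173*y + 232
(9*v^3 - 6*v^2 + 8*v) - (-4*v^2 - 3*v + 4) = 9*v^3 - 2*v^2 + 11*v - 4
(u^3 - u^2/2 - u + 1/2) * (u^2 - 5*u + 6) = u^5 - 11*u^4/2 + 15*u^3/2 + 5*u^2/2 - 17*u/2 + 3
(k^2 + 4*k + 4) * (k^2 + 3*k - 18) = k^4 + 7*k^3 - 2*k^2 - 60*k - 72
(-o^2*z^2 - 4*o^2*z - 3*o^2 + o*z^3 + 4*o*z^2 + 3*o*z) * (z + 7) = -o^2*z^3 - 11*o^2*z^2 - 31*o^2*z - 21*o^2 + o*z^4 + 11*o*z^3 + 31*o*z^2 + 21*o*z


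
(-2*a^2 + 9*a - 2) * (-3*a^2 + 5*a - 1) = 6*a^4 - 37*a^3 + 53*a^2 - 19*a + 2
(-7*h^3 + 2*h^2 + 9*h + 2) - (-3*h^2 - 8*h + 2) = -7*h^3 + 5*h^2 + 17*h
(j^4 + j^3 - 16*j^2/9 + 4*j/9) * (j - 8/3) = j^5 - 5*j^4/3 - 40*j^3/9 + 140*j^2/27 - 32*j/27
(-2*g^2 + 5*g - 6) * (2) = -4*g^2 + 10*g - 12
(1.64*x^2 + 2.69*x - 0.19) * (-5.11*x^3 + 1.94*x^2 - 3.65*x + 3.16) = -8.3804*x^5 - 10.5643*x^4 + 0.2035*x^3 - 5.0047*x^2 + 9.1939*x - 0.6004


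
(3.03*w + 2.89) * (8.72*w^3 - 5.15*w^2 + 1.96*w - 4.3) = 26.4216*w^4 + 9.5963*w^3 - 8.9447*w^2 - 7.3646*w - 12.427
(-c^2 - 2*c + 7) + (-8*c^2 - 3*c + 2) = -9*c^2 - 5*c + 9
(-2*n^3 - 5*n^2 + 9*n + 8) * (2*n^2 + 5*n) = -4*n^5 - 20*n^4 - 7*n^3 + 61*n^2 + 40*n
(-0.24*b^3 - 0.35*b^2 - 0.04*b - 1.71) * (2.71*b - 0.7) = -0.6504*b^4 - 0.7805*b^3 + 0.1366*b^2 - 4.6061*b + 1.197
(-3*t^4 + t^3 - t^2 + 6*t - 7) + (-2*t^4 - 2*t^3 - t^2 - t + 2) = -5*t^4 - t^3 - 2*t^2 + 5*t - 5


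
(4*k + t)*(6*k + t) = 24*k^2 + 10*k*t + t^2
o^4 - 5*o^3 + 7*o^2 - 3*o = o*(o - 3)*(o - 1)^2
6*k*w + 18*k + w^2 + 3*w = (6*k + w)*(w + 3)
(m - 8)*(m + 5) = m^2 - 3*m - 40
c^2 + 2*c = c*(c + 2)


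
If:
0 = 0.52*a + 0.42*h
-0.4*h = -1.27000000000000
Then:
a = -2.56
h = 3.18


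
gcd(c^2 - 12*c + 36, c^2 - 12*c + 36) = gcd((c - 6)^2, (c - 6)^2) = c^2 - 12*c + 36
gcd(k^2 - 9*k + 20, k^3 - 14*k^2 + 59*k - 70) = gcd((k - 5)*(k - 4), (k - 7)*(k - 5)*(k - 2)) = k - 5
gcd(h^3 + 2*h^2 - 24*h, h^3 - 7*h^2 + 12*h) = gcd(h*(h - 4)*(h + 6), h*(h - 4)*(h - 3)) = h^2 - 4*h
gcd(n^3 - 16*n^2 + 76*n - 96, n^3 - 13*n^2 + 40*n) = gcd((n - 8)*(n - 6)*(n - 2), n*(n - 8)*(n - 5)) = n - 8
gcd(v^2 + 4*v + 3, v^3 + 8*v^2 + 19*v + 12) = v^2 + 4*v + 3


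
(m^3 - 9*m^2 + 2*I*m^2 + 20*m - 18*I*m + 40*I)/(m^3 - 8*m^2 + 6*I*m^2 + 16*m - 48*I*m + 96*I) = (m^2 + m*(-5 + 2*I) - 10*I)/(m^2 + m*(-4 + 6*I) - 24*I)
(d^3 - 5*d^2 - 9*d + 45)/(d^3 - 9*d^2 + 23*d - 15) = (d + 3)/(d - 1)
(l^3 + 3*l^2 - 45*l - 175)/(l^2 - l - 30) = (l^2 - 2*l - 35)/(l - 6)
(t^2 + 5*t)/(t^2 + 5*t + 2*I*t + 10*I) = t/(t + 2*I)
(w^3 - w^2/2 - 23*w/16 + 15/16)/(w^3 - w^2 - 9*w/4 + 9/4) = (16*w^2 + 8*w - 15)/(4*(4*w^2 - 9))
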